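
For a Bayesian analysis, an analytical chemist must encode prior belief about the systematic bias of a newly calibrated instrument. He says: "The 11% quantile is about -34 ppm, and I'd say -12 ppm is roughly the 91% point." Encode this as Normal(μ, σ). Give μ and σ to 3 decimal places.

μ = -23.489, σ = 8.569

The p-quantile of Normal(μ,σ) is μ + z_p·σ, with z_{0.11} = -1.227 and z_{0.91} = 1.341.
Eliminate σ: μ = (z₂·x₁ − z₁·x₂)/(z₂ − z₁) = (1.341·-34 − (-1.227)·-12)/2.567 = -23.489.
Then σ = (x₂ − x₁)/(z₂ − z₁) = (-12 − -34)/2.567 = 8.569.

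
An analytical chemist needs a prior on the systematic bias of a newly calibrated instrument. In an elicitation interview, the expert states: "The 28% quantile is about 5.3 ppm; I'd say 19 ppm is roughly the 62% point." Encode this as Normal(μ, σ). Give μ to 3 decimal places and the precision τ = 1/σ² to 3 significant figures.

μ = 14.289, τ = 0.0042

For Normal(μ,σ), the p-quantile is μ + z_p·σ. Here z_{0.28} = -0.5828, z_{0.62} = 0.3055.
So 5.3 = μ − 0.5828σ and 19 = μ + 0.3055σ.
Subtracting: σ = (19 − 5.3)/(0.3055 − (-0.5828)) = 15.422.
Then μ = 5.3 − (-0.5828)·15.422 = 14.289.
Precision τ = 1/σ² = 1/15.42² = 0.0042.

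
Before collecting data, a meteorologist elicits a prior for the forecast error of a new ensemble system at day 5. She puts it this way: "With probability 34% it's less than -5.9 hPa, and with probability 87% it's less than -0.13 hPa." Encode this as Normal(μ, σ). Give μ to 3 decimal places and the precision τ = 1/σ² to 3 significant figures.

μ = -4.353, τ = 0.0711

For Normal(μ,σ), the p-quantile is μ + z_p·σ. Here z_{0.34} = -0.4125, z_{0.87} = 1.126.
So -5.9 = μ − 0.4125σ and -0.13 = μ + 1.126σ.
Subtracting: σ = (-0.13 − -5.9)/(1.126 − (-0.4125)) = 3.750.
Then μ = -5.9 − (-0.4125)·3.750 = -4.353.
Precision τ = 1/σ² = 1/3.75² = 0.0711.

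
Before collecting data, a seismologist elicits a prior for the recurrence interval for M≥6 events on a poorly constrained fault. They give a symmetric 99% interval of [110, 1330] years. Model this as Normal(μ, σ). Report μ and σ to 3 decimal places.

A symmetric 99% interval runs μ ± z·σ with z = 2.576.
Half-width = 610, so σ = 610/2.576 = 236.817.
μ is the interval midpoint, 720.000.

μ = 720.000, σ = 236.817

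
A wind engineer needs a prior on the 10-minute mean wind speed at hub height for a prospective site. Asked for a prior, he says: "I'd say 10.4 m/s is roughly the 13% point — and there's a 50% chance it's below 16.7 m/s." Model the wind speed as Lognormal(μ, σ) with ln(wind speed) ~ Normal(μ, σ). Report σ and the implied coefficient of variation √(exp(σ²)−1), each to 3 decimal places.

If T ~ Lognormal(μ,σ) then ln T ~ Normal(μ,σ), so the p-quantile of ln T is μ + z_p·σ.
ln(10.4) = 2.342 and ln(16.7) = 2.815; z_{0.13} = -1.126, z_{0.5} = 0.
σ = (2.815 − 2.342)/(0 − (-1.126)) = 0.420.
μ = 2.342 − (-1.126)·0.420 = 2.815.
CV = √(exp(σ²)−1) = √(exp(0.1768)−1) = 0.440.

σ ≈ 0.420, CV ≈ 0.440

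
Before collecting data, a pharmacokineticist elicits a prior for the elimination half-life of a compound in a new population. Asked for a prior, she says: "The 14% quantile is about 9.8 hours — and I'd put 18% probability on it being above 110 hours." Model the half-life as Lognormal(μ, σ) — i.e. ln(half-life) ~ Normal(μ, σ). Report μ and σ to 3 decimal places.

μ ≈ 3.591, σ ≈ 1.212

If T ~ Lognormal(μ,σ) then ln T ~ Normal(μ,σ), so the p-quantile of ln T is μ + z_p·σ.
ln(9.8) = 2.282 and ln(110) = 4.7; z_{0.14} = -1.08, z_{0.82} = 0.9154.
σ = (4.7 − 2.282)/(0.9154 − (-1.08)) = 1.212.
μ = 2.282 − (-1.08)·1.212 = 3.591.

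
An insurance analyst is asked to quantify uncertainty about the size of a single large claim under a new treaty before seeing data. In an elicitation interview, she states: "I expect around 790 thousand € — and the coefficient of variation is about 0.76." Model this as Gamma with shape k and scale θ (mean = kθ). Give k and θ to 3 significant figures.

k ≈ 1.73, θ ≈ 456

For Gamma(k, scale θ): mean = kθ, variance = kθ², so CV = 1/√k.
CV = 0.76, hence k = 1/CV² = 1.73.
Then θ = mean/k = 790/1.73 = 456.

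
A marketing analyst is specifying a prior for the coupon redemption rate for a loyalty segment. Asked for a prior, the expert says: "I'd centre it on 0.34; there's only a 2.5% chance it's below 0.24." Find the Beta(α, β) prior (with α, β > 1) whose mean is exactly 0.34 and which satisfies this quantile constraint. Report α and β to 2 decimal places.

With mean 0.34 fixed, write α = 0.34s, β = 0.66s where s = α+β.
Need P(θ < 0.24) = 0.025 under Beta(0.34s, 0.66s). Normal approximation: (q−m)/√(m(1−m)/s) ≈ z_{0.025} = -1.96, so s ≈ 0.34·0.66·(-1.96)²/(0.24−0.34)² = 86.2.
At s = 86.2: P(θ<0.24) ≈ 0.020. Adjusting to match 0.025 gives s ≈ 78.38.
So α = 0.34·78.38 ≈ 26.65, β = 0.66·78.38 ≈ 51.73.

α ≈ 26.65, β ≈ 51.73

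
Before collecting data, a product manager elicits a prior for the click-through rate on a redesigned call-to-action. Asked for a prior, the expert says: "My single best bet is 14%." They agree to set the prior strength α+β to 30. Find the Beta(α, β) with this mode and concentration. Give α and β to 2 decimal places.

α = 4.92, β = 25.08

For α,β > 1 the Beta mode is (α−1)/(α+β−2). With α+β = 30, the mode is (α−1)/28.
Set (α−1)/28 = 0.14 → α = 1 + 0.14·28 = 4.92.
β = 30 − α = 25.08.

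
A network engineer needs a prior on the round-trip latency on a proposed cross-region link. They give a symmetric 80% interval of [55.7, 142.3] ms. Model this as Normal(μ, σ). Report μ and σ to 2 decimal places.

A symmetric 80% interval runs μ ± z·σ with z = 1.282.
Half-width = 43.3, so σ = 43.3/1.282 = 33.79.
μ is the interval midpoint, 99.00.

μ = 99.00, σ = 33.79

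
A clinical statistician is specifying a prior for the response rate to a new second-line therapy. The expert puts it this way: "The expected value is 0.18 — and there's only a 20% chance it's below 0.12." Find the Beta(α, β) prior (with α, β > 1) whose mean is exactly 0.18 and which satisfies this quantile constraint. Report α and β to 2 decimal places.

α ≈ 5.43, β ≈ 24.72

With mean 0.18 fixed, write α = 0.18s, β = 0.82s where s = α+β.
Need P(θ < 0.12) = 0.2 under Beta(0.18s, 0.82s). Normal approximation: (q−m)/√(m(1−m)/s) ≈ z_{0.2} = -0.842, so s ≈ 0.18·0.82·(-0.842)²/(0.12−0.18)² = 29.0.
At s = 29.0: P(θ<0.12) ≈ 0.206. Adjusting to match 0.2 gives s ≈ 30.14.
So α = 0.18·30.14 ≈ 5.43, β = 0.82·30.14 ≈ 24.72.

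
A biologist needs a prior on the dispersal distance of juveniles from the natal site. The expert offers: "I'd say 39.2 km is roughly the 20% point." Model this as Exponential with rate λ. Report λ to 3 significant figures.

λ ≈ 0.00569

P(T < 39.2) = 1 − e^(−λ·39.2) = 0.2, so λ = −ln(1−0.2)/39.2 = −ln(0.8)/39.2 = 0.00569.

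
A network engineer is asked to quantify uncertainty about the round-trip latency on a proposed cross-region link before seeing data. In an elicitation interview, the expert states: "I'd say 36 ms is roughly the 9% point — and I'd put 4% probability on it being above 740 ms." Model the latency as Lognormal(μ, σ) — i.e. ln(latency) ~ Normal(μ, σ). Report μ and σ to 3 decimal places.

μ ≈ 4.895, σ ≈ 0.978

If T ~ Lognormal(μ,σ) then ln T ~ Normal(μ,σ), so the p-quantile of ln T is μ + z_p·σ.
ln(36) = 3.584 and ln(740) = 6.607; z_{0.09} = -1.341, z_{0.96} = 1.751.
σ = (6.607 − 3.584)/(1.751 − (-1.341)) = 0.978.
μ = 3.584 − (-1.341)·0.978 = 4.895.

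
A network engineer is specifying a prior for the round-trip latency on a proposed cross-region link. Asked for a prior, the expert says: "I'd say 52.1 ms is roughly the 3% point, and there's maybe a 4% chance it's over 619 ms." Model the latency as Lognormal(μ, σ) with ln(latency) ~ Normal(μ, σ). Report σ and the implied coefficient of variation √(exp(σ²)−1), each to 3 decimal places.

σ ≈ 0.682, CV ≈ 0.769

If T ~ Lognormal(μ,σ) then ln T ~ Normal(μ,σ), so the p-quantile of ln T is μ + z_p·σ.
ln(52.1) = 3.953 and ln(619) = 6.428; z_{0.03} = -1.881, z_{0.96} = 1.751.
σ = (6.428 − 3.953)/(1.751 − (-1.881)) = 0.682.
μ = 3.953 − (-1.881)·0.682 = 5.235.
CV = √(exp(σ²)−1) = √(exp(0.4645)−1) = 0.769.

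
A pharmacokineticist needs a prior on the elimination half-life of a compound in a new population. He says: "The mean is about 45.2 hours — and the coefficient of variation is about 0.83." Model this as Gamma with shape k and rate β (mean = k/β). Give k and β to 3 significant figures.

k ≈ 1.45, β ≈ 0.0321

For Gamma(k, rate β): mean = k/β, variance = k/β², so CV = 1/√k.
CV = 0.83, hence k = 1/CV² = 1.45.
Then β = k/mean = 1.45/45.2 = 0.0321.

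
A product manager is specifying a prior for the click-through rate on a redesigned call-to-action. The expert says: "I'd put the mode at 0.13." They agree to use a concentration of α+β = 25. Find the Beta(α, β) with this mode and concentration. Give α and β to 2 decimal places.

α = 3.99, β = 21.01

For α,β > 1 the Beta mode is (α−1)/(α+β−2). With α+β = 25, the mode is (α−1)/23.
Set (α−1)/23 = 0.13 → α = 1 + 0.13·23 = 3.99.
β = 25 − α = 21.01.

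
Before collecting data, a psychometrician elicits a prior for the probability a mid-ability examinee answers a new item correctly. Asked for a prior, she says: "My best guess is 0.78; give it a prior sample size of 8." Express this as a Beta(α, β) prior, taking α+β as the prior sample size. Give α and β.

α = 6.24, β = 1.76

Under the effective-sample-size interpretation, Beta(α, β) has prior mean α/(α+β) and prior sample size α+β.
So α+β = 8 and α/(α+β) = 0.78, giving α = 0.78·8 = 6.24 and β = 8 − 6.24 = 1.76.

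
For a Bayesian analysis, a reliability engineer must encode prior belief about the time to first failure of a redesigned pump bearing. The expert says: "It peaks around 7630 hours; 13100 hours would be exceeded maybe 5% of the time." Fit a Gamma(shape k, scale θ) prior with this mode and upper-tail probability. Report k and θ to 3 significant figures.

k ≈ 10.6, θ ≈ 799

Gamma(k,θ) with k>1 has mode (k−1)θ, so θ = 7630/(k−1).
Need P(X < 13100) = 0.95 with θ tied to k this way. Start at k = 2, θ = 7630: P(X<13100) ≈ 0.512.
Too low — raise k to concentrate. Iterating converges to k ≈ 10.6.
Then θ = 7630/(10.6−1) ≈ 799.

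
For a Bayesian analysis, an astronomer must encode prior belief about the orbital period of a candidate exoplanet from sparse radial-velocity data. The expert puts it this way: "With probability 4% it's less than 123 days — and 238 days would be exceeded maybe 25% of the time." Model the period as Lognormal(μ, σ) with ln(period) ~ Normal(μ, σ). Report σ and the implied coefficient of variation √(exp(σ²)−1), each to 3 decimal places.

σ ≈ 0.272, CV ≈ 0.277

If T ~ Lognormal(μ,σ) then ln T ~ Normal(μ,σ), so the p-quantile of ln T is μ + z_p·σ.
ln(123) = 4.812 and ln(238) = 5.472; z_{0.04} = -1.751, z_{0.75} = 0.6745.
σ = (5.472 − 4.812)/(0.6745 − (-1.751)) = 0.272.
μ = 4.812 − (-1.751)·0.272 = 5.289.
CV = √(exp(σ²)−1) = √(exp(0.0741)−1) = 0.277.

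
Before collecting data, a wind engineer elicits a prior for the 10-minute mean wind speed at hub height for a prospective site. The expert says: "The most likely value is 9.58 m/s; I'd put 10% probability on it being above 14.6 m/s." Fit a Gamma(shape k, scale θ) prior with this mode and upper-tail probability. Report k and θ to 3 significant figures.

k ≈ 11.5, θ ≈ 0.912

Gamma(k,θ) with k>1 has mode (k−1)θ, so θ = 9.58/(k−1).
Need P(X < 14.6) = 0.9 with θ tied to k this way. Start at k = 2, θ = 9.58: P(X<14.6) ≈ 0.450.
Too low — raise k to concentrate. Iterating converges to k ≈ 11.5.
Then θ = 9.58/(11.5−1) ≈ 0.912.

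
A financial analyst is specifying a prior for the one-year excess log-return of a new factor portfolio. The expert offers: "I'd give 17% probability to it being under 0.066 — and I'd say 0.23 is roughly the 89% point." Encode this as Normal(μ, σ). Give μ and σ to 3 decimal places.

μ = 0.138, σ = 0.075

For Normal(μ,σ), the p-quantile is μ + z_p·σ. Here z_{0.17} = -0.9542, z_{0.89} = 1.227.
So 0.066 = μ − 0.9542σ and 0.23 = μ + 1.227σ.
Subtracting: σ = (0.23 − 0.066)/(1.227 − (-0.9542)) = 0.075.
Then μ = 0.066 − (-0.9542)·0.075 = 0.138.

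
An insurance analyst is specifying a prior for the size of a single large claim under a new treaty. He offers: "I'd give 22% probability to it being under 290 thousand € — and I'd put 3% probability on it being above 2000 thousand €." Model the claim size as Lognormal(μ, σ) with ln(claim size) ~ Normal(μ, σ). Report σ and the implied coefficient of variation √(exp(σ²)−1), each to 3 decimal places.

If T ~ Lognormal(μ,σ) then ln T ~ Normal(μ,σ), so the p-quantile of ln T is μ + z_p·σ.
ln(290) = 5.67 and ln(2000) = 7.601; z_{0.22} = -0.7722, z_{0.97} = 1.881.
σ = (7.601 − 5.67)/(1.881 − (-0.7722)) = 0.728.
μ = 5.67 − (-0.7722)·0.728 = 6.232.
CV = √(exp(σ²)−1) = √(exp(0.5298)−1) = 0.836.

σ ≈ 0.728, CV ≈ 0.836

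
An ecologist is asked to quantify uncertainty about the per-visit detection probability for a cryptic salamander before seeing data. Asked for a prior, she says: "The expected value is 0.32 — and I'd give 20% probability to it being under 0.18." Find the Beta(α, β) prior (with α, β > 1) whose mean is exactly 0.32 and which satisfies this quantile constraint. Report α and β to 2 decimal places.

With mean 0.32 fixed, write α = 0.32s, β = 0.68s where s = α+β.
Need P(θ < 0.18) = 0.2 under Beta(0.32s, 0.68s). Normal approximation: (q−m)/√(m(1−m)/s) ≈ z_{0.2} = -0.842, so s ≈ 0.32·0.68·(-0.842)²/(0.18−0.32)² = 7.9.
At s = 7.9: P(θ<0.18) ≈ 0.206. Adjusting to match 0.2 gives s ≈ 8.16.
So α = 0.32·8.16 ≈ 2.61, β = 0.68·8.16 ≈ 5.55.

α ≈ 2.61, β ≈ 5.55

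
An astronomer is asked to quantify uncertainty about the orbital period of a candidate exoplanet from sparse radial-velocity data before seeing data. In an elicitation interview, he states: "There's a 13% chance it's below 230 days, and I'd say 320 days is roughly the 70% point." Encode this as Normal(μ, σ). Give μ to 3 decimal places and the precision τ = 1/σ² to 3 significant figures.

For Normal(μ,σ), the p-quantile is μ + z_p·σ. Here z_{0.13} = -1.126, z_{0.7} = 0.5244.
So 230 = μ − 1.126σ and 320 = μ + 0.5244σ.
Subtracting: σ = (320 − 230)/(0.5244 − (-1.126)) = 54.519.
Then μ = 230 − (-1.126)·54.519 = 291.410.
Precision τ = 1/σ² = 1/54.52² = 0.000336.

μ = 291.410, τ = 0.000336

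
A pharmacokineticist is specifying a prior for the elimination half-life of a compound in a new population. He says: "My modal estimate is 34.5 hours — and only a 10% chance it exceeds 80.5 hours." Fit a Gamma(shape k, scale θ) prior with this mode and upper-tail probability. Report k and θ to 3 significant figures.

k ≈ 3.68, θ ≈ 12.9

Gamma(k,θ) with k>1 has mode (k−1)θ, so θ = 34.5/(k−1).
Need P(X < 80.5) = 0.9 with θ tied to k this way. Start at k = 2, θ = 34.5: P(X<80.5) ≈ 0.677.
Too low — raise k to concentrate. Iterating converges to k ≈ 3.68.
Then θ = 34.5/(3.68−1) ≈ 12.9.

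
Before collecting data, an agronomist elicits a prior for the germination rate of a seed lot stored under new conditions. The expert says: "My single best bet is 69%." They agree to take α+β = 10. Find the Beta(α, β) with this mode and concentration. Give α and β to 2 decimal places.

α = 6.52, β = 3.48

For α,β > 1 the Beta mode is (α−1)/(α+β−2). With α+β = 10, the mode is (α−1)/8.
Set (α−1)/8 = 0.69 → α = 1 + 0.69·8 = 6.52.
β = 10 − α = 3.48.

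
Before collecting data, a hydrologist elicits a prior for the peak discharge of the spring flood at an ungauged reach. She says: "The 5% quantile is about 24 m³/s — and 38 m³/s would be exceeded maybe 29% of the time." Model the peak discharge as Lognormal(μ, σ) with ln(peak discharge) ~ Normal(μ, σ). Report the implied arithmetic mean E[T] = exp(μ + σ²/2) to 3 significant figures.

E[T] ≈ 34.6 m³/s

If T ~ Lognormal(μ,σ) then ln T ~ Normal(μ,σ), so the p-quantile of ln T is μ + z_p·σ.
ln(24) = 3.178 and ln(38) = 3.638; z_{0.05} = -1.645, z_{0.71} = 0.5534.
σ = (3.638 − 3.178)/(0.5534 − (-1.645)) = 0.209.
μ = 3.178 − (-1.645)·0.209 = 3.522.
E[T] = exp(μ + σ²/2) = exp(3.522 + 0.0219) = 34.6 m³/s.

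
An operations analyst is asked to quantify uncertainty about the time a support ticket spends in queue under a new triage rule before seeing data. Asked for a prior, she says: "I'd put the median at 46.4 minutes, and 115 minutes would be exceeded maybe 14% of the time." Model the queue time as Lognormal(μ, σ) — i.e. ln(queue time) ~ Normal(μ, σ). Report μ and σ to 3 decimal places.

μ ≈ 3.837, σ ≈ 0.840

If T ~ Lognormal(μ,σ) then ln T ~ Normal(μ,σ), so the p-quantile of ln T is μ + z_p·σ.
ln(46.4) = 3.837 and ln(115) = 4.745; z_{0.5} = 0, z_{0.86} = 1.08.
σ = (4.745 − 3.837)/(1.08 − (0)) = 0.840.
μ = 3.837 − (0)·0.840 = 3.837.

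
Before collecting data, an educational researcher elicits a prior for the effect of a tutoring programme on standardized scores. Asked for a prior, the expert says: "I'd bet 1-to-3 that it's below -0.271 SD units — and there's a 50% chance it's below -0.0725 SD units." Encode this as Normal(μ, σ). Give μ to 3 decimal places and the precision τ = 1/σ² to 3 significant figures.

The p-quantile of Normal(μ,σ) is μ + z_p·σ, with z_{0.25} = -0.6745 and z_{0.5} = 0.
Eliminate σ: μ = (z₂·x₁ − z₁·x₂)/(z₂ − z₁) = (0·-0.271 − (-0.6745)·-0.0725)/0.6745 = -0.073.
Then σ = (x₂ − x₁)/(z₂ − z₁) = (-0.0725 − -0.271)/0.6745 = 0.294.
Precision τ = 1/σ² = 1/0.2943² = 11.5.

μ = -0.073, τ = 11.5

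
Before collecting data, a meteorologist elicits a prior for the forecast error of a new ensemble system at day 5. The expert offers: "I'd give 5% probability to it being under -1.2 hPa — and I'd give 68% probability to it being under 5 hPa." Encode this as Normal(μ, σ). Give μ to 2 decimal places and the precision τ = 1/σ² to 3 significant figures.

The p-quantile of Normal(μ,σ) is μ + z_p·σ, with z_{0.05} = -1.645 and z_{0.68} = 0.4677.
Eliminate σ: μ = (z₂·x₁ − z₁·x₂)/(z₂ − z₁) = (0.4677·-1.2 − (-1.645)·5)/2.113 = 3.63.
Then σ = (x₂ − x₁)/(z₂ − z₁) = (5 − -1.2)/2.113 = 2.93.
Precision τ = 1/σ² = 1/2.935² = 0.116.

μ = 3.63, τ = 0.116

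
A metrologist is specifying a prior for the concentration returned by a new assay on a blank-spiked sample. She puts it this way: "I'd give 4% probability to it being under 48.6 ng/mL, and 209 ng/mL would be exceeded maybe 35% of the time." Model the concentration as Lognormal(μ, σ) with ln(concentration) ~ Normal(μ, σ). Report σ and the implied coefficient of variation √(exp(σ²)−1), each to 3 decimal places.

σ ≈ 0.683, CV ≈ 0.771

If T ~ Lognormal(μ,σ) then ln T ~ Normal(μ,σ), so the p-quantile of ln T is μ + z_p·σ.
ln(48.6) = 3.884 and ln(209) = 5.342; z_{0.04} = -1.751, z_{0.65} = 0.3853.
σ = (5.342 − 3.884)/(0.3853 − (-1.751)) = 0.683.
μ = 3.884 − (-1.751)·0.683 = 5.079.
CV = √(exp(σ²)−1) = √(exp(0.4664)−1) = 0.771.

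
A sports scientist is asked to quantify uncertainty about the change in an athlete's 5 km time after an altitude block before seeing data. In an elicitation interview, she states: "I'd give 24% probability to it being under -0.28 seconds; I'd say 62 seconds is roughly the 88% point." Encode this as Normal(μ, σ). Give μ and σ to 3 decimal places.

The p-quantile of Normal(μ,σ) is μ + z_p·σ, with z_{0.24} = -0.7063 and z_{0.88} = 1.175.
Eliminate σ: μ = (z₂·x₁ − z₁·x₂)/(z₂ − z₁) = (1.175·-0.28 − (-0.7063)·62)/1.881 = 23.102.
Then σ = (x₂ − x₁)/(z₂ − z₁) = (62 − -0.28)/1.881 = 33.105.

μ = 23.102, σ = 33.105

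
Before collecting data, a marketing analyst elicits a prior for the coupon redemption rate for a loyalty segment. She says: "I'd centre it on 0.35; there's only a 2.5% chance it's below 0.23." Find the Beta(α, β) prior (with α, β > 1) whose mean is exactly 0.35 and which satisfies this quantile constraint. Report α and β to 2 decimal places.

With mean 0.35 fixed, write α = 0.35s, β = 0.65s where s = α+β.
Need P(θ < 0.23) = 0.025 under Beta(0.35s, 0.65s). Normal approximation: (q−m)/√(m(1−m)/s) ≈ z_{0.025} = -1.96, so s ≈ 0.35·0.65·(-1.96)²/(0.23−0.35)² = 60.7.
At s = 60.7: P(θ<0.23) ≈ 0.019. Adjusting to match 0.025 gives s ≈ 54.20.
So α = 0.35·54.20 ≈ 18.97, β = 0.65·54.20 ≈ 35.23.

α ≈ 18.97, β ≈ 35.23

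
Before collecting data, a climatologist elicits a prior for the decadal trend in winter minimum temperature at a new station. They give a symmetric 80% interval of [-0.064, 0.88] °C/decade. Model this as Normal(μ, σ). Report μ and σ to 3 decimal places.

A symmetric 80% interval runs μ ± z·σ with z = 1.282.
Half-width = 0.472, so σ = 0.472/1.282 = 0.368.
μ is the interval midpoint, 0.408.

μ = 0.408, σ = 0.368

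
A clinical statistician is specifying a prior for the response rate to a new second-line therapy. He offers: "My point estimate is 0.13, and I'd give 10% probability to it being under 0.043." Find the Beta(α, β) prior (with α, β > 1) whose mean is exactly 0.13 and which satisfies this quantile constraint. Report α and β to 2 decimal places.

α ≈ 2.35, β ≈ 15.73

With mean 0.13 fixed, write α = 0.13s, β = 0.87s where s = α+β.
Need P(θ < 0.043) = 0.1 under Beta(0.13s, 0.87s). Normal approximation: (q−m)/√(m(1−m)/s) ≈ z_{0.1} = -1.28, so s ≈ 0.13·0.87·(-1.28)²/(0.043−0.13)² = 24.5.
At s = 24.5: P(θ<0.043) ≈ 0.060. Adjusting to match 0.1 gives s ≈ 18.08.
So α = 0.13·18.08 ≈ 2.35, β = 0.87·18.08 ≈ 15.73.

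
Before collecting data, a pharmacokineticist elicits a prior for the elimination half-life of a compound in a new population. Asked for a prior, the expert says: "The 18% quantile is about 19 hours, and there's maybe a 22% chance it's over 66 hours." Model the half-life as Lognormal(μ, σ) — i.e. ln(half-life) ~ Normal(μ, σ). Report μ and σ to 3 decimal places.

μ ≈ 3.620, σ ≈ 0.738

If T ~ Lognormal(μ,σ) then ln T ~ Normal(μ,σ), so the p-quantile of ln T is μ + z_p·σ.
ln(19) = 2.944 and ln(66) = 4.19; z_{0.18} = -0.9154, z_{0.78} = 0.7722.
σ = (4.19 − 2.944)/(0.7722 − (-0.9154)) = 0.738.
μ = 2.944 − (-0.9154)·0.738 = 3.620.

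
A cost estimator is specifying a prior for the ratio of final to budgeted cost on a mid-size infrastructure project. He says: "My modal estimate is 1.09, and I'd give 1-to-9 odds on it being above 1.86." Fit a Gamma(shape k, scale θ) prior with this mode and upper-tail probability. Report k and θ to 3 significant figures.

Gamma(k,θ) with k>1 has mode (k−1)θ, so θ = 1.09/(k−1).
Need P(X < 1.86) = 0.9 with θ tied to k this way. Start at k = 2, θ = 1.09: P(X<1.86) ≈ 0.509.
Too low — raise k to concentrate. Iterating converges to k ≈ 7.63.
Then θ = 1.09/(7.63−1) ≈ 0.164.

k ≈ 7.63, θ ≈ 0.164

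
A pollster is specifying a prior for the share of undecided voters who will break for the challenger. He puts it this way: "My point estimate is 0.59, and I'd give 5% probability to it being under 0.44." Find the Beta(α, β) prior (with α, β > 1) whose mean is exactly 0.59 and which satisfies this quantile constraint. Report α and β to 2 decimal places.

With mean 0.59 fixed, write α = 0.59s, β = 0.41s where s = α+β.
Need P(θ < 0.44) = 0.05 under Beta(0.59s, 0.41s). Normal approximation: (q−m)/√(m(1−m)/s) ≈ z_{0.05} = -1.64, so s ≈ 0.59·0.41·(-1.64)²/(0.44−0.59)² = 29.1.
At s = 29.1: P(θ<0.44) ≈ 0.051. Adjusting to match 0.05 gives s ≈ 29.59.
So α = 0.59·29.59 ≈ 17.46, β = 0.41·29.59 ≈ 12.13.

α ≈ 17.46, β ≈ 12.13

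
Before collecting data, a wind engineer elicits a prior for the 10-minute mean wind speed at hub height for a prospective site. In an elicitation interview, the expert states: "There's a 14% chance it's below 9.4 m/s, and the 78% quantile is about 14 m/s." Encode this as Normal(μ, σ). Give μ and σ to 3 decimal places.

μ = 12.083, σ = 2.483

The p-quantile of Normal(μ,σ) is μ + z_p·σ, with z_{0.14} = -1.08 and z_{0.78} = 0.7722.
Eliminate σ: μ = (z₂·x₁ − z₁·x₂)/(z₂ − z₁) = (0.7722·9.4 − (-1.08)·14)/1.853 = 12.083.
Then σ = (x₂ − x₁)/(z₂ − z₁) = (14 − 9.4)/1.853 = 2.483.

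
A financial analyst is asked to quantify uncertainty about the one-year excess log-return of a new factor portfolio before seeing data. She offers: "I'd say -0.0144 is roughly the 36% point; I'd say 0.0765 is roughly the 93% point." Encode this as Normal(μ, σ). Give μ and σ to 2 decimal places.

μ = 0.00, σ = 0.05

The p-quantile of Normal(μ,σ) is μ + z_p·σ, with z_{0.36} = -0.3585 and z_{0.93} = 1.476.
Eliminate σ: μ = (z₂·x₁ − z₁·x₂)/(z₂ − z₁) = (1.476·-0.0144 − (-0.3585)·0.0765)/1.834 = 0.00.
Then σ = (x₂ − x₁)/(z₂ − z₁) = (0.0765 − -0.0144)/1.834 = 0.05.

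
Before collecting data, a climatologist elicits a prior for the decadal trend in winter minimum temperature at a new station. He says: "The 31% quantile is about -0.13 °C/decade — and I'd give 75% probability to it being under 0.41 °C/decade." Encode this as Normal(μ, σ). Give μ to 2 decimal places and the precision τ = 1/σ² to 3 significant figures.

μ = 0.10, τ = 4.7

The p-quantile of Normal(μ,σ) is μ + z_p·σ, with z_{0.31} = -0.4959 and z_{0.75} = 0.6745.
Eliminate σ: μ = (z₂·x₁ − z₁·x₂)/(z₂ − z₁) = (0.6745·-0.13 − (-0.4959)·0.41)/1.17 = 0.10.
Then σ = (x₂ − x₁)/(z₂ − z₁) = (0.41 − -0.13)/1.17 = 0.46.
Precision τ = 1/σ² = 1/0.4614² = 4.7.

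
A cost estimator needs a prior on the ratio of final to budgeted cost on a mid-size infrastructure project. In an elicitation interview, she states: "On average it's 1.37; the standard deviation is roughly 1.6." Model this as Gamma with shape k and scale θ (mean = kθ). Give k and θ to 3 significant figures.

For Gamma(k, scale θ): mean = kθ, variance = kθ², so CV = 1/√k.
CV = SD/mean = 1.6/1.37 = 1.168, hence k = 1/CV² = 0.733.
Then θ = mean/k = 1.37/0.733 = 1.87.

k ≈ 0.733, θ ≈ 1.87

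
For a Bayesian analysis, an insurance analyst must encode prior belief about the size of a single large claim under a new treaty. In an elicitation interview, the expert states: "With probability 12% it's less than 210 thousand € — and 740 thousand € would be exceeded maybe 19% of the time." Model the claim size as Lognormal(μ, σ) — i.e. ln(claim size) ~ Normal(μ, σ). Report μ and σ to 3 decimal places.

μ ≈ 6.068, σ ≈ 0.614

If T ~ Lognormal(μ,σ) then ln T ~ Normal(μ,σ), so the p-quantile of ln T is μ + z_p·σ.
ln(210) = 5.347 and ln(740) = 6.607; z_{0.12} = -1.175, z_{0.81} = 0.8779.
σ = (6.607 − 5.347)/(0.8779 − (-1.175)) = 0.614.
μ = 5.347 − (-1.175)·0.614 = 6.068.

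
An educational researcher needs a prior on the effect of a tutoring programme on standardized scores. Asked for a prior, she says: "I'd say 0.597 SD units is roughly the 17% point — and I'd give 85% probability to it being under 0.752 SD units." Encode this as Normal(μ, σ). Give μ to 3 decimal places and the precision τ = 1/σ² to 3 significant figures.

For Normal(μ,σ), the p-quantile is μ + z_p·σ. Here z_{0.17} = -0.9542, z_{0.85} = 1.036.
So 0.597 = μ − 0.9542σ and 0.752 = μ + 1.036σ.
Subtracting: σ = (0.752 − 0.597)/(1.036 − (-0.9542)) = 0.078.
Then μ = 0.597 − (-0.9542)·0.078 = 0.671.
Precision τ = 1/σ² = 1/0.07787² = 165.

μ = 0.671, τ = 165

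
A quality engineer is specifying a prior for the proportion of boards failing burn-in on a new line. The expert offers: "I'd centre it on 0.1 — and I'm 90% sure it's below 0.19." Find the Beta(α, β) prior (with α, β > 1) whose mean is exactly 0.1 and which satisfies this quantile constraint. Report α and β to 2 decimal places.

α ≈ 1.99, β ≈ 17.91

With mean 0.1 fixed, write α = 0.1s, β = 0.9s where s = α+β.
Need P(θ < 0.19) = 0.9 under Beta(0.1s, 0.9s). Normal approximation: (q−m)/√(m(1−m)/s) ≈ z_{0.9} = 1.28, so s ≈ 0.1·0.9·(1.28)²/(0.19−0.1)² = 18.2.
At s = 18.2: P(θ<0.19) ≈ 0.893. Adjusting to match 0.9 gives s ≈ 19.90.
So α = 0.1·19.90 ≈ 1.99, β = 0.9·19.90 ≈ 17.91.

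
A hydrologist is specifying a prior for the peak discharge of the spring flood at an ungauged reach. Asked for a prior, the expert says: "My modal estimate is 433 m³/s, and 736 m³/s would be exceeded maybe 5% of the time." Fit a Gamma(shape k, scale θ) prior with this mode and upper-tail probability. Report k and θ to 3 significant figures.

k ≈ 10.9, θ ≈ 43.6

Gamma(k,θ) with k>1 has mode (k−1)θ, so θ = 433/(k−1).
Need P(X < 736) = 0.95 with θ tied to k this way. Start at k = 2, θ = 433: P(X<736) ≈ 0.507.
Too low — raise k to concentrate. Iterating converges to k ≈ 10.9.
Then θ = 433/(10.9−1) ≈ 43.6.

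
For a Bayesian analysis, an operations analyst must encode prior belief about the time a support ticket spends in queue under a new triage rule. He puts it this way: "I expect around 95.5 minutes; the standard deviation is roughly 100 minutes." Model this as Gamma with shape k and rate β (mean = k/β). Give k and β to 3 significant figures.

For Gamma(k, rate β): mean = k/β, variance = k/β², so CV = 1/√k.
CV = SD/mean = 100/95.5 = 1.047, hence k = 1/CV² = 0.912.
Then β = k/mean = 0.912/95.5 = 0.00955.

k ≈ 0.912, β ≈ 0.00955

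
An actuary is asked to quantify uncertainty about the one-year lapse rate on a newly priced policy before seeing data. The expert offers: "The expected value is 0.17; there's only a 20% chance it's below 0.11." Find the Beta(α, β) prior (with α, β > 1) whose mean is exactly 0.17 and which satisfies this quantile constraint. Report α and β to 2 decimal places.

α ≈ 4.90, β ≈ 23.91

With mean 0.17 fixed, write α = 0.17s, β = 0.83s where s = α+β.
Need P(θ < 0.11) = 0.2 under Beta(0.17s, 0.83s). Normal approximation: (q−m)/√(m(1−m)/s) ≈ z_{0.2} = -0.842, so s ≈ 0.17·0.83·(-0.842)²/(0.11−0.17)² = 27.8.
At s = 27.8: P(θ<0.11) ≈ 0.206. Adjusting to match 0.2 gives s ≈ 28.80.
So α = 0.17·28.80 ≈ 4.90, β = 0.83·28.80 ≈ 23.91.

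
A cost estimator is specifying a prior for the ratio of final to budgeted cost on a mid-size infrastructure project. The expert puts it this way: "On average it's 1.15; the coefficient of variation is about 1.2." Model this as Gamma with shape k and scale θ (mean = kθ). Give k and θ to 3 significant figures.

k ≈ 0.694, θ ≈ 1.66

For Gamma(k, scale θ): mean = kθ, variance = kθ², so CV = 1/√k.
CV = 1.2, hence k = 1/CV² = 0.694.
Then θ = mean/k = 1.15/0.694 = 1.66.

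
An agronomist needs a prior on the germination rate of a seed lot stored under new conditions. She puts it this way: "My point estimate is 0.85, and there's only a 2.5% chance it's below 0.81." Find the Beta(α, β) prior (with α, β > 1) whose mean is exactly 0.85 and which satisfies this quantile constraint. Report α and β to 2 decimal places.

With mean 0.85 fixed, write α = 0.85s, β = 0.15s where s = α+β.
Need P(θ < 0.81) = 0.025 under Beta(0.85s, 0.15s). Normal approximation: (q−m)/√(m(1−m)/s) ≈ z_{0.025} = -1.96, so s ≈ 0.85·0.15·(-1.96)²/(0.81−0.85)² = 306.1.
At s = 306.1: P(θ<0.81) ≈ 0.031. Adjusting to match 0.025 gives s ≈ 336.53.
So α = 0.85·336.53 ≈ 286.05, β = 0.15·336.53 ≈ 50.48.

α ≈ 286.05, β ≈ 50.48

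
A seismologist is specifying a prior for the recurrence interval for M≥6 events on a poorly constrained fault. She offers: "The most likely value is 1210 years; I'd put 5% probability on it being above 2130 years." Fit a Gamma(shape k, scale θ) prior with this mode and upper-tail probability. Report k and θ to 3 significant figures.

Gamma(k,θ) with k>1 has mode (k−1)θ, so θ = 1210/(k−1).
Need P(X < 2130) = 0.95 with θ tied to k this way. Start at k = 2, θ = 1210: P(X<2130) ≈ 0.525.
Too low — raise k to concentrate. Iterating converges to k ≈ 9.72.
Then θ = 1210/(9.72−1) ≈ 139.

k ≈ 9.72, θ ≈ 139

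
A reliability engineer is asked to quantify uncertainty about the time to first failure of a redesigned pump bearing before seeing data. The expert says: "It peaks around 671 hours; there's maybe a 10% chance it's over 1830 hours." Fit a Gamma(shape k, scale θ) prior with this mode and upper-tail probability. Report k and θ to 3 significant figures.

Gamma(k,θ) with k>1 has mode (k−1)θ, so θ = 671/(k−1).
Need P(X < 1830) = 0.9 with θ tied to k this way. Start at k = 2, θ = 671: P(X<1830) ≈ 0.756.
Too low — raise k to concentrate. Iterating converges to k ≈ 2.9.
Then θ = 671/(2.9−1) ≈ 353.

k ≈ 2.9, θ ≈ 353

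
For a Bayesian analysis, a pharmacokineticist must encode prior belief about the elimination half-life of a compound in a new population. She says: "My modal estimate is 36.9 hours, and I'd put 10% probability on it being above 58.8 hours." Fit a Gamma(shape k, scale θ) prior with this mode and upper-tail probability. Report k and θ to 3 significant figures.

k ≈ 9.65, θ ≈ 4.27

Gamma(k,θ) with k>1 has mode (k−1)θ, so θ = 36.9/(k−1).
Need P(X < 58.8) = 0.9 with θ tied to k this way. Start at k = 2, θ = 36.9: P(X<58.8) ≈ 0.473.
Too low — raise k to concentrate. Iterating converges to k ≈ 9.65.
Then θ = 36.9/(9.65−1) ≈ 4.27.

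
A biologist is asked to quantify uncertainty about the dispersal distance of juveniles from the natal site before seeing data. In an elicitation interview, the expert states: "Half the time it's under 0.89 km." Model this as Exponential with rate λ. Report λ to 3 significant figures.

λ ≈ 0.779

Exponential median = ln 2 / λ, so λ = ln 2 / 0.89 = 0.779.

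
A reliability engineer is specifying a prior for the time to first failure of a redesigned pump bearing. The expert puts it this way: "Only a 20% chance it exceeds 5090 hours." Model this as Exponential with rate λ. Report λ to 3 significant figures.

P(T > 5090.0) = e^(−λ·5090.0) = 0.2, so λ = −ln(0.2)/5090.0 = 0.000316.

λ ≈ 0.000316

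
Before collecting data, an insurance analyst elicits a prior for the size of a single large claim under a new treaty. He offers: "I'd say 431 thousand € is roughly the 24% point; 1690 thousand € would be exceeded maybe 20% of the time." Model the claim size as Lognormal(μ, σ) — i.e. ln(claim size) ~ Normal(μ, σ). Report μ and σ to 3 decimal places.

μ ≈ 6.690, σ ≈ 0.883

If T ~ Lognormal(μ,σ) then ln T ~ Normal(μ,σ), so the p-quantile of ln T is μ + z_p·σ.
ln(431) = 6.066 and ln(1690) = 7.432; z_{0.24} = -0.7063, z_{0.8} = 0.8416.
σ = (7.432 − 6.066)/(0.8416 − (-0.7063)) = 0.883.
μ = 6.066 − (-0.7063)·0.883 = 6.690.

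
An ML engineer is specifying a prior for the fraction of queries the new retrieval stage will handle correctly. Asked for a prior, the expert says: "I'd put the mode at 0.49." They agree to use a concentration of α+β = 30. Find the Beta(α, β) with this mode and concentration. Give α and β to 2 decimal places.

α = 14.72, β = 15.28

For α,β > 1 the Beta mode is (α−1)/(α+β−2). With α+β = 30, the mode is (α−1)/28.
Set (α−1)/28 = 0.49 → α = 1 + 0.49·28 = 14.72.
β = 30 − α = 15.28.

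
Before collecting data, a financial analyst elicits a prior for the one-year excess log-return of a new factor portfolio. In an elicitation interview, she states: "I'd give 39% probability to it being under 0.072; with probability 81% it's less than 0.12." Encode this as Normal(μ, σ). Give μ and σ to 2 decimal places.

μ = 0.08, σ = 0.04

The p-quantile of Normal(μ,σ) is μ + z_p·σ, with z_{0.39} = -0.2793 and z_{0.81} = 0.8779.
Eliminate σ: μ = (z₂·x₁ − z₁·x₂)/(z₂ − z₁) = (0.8779·0.072 − (-0.2793)·0.12)/1.157 = 0.08.
Then σ = (x₂ − x₁)/(z₂ − z₁) = (0.12 − 0.072)/1.157 = 0.04.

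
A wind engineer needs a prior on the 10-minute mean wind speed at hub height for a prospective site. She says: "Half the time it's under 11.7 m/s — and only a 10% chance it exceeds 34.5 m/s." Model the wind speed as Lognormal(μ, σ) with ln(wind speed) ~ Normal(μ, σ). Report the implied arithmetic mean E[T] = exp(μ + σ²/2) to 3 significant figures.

If T ~ Lognormal(μ,σ) then ln T ~ Normal(μ,σ), so the p-quantile of ln T is μ + z_p·σ.
ln(11.7) = 2.46 and ln(34.5) = 3.541; z_{0.5} = 0, z_{0.9} = 1.282.
σ = (3.541 − 2.46)/(1.282 − (0)) = 0.844.
μ = 2.46 − (0)·0.844 = 2.460.
E[T] = exp(μ + σ²/2) = exp(2.460 + 0.3560) = 16.7 m/s.

E[T] ≈ 16.7 m/s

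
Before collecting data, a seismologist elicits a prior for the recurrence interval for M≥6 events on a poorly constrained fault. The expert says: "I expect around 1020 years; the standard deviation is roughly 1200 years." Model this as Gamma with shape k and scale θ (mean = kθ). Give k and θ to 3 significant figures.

For Gamma(k, scale θ): mean = kθ, variance = kθ², so CV = 1/√k.
CV = SD/mean = 1200/1020 = 1.176, hence k = 1/CV² = 0.722.
Then θ = mean/k = 1020/0.722 = 1410.

k ≈ 0.722, θ ≈ 1410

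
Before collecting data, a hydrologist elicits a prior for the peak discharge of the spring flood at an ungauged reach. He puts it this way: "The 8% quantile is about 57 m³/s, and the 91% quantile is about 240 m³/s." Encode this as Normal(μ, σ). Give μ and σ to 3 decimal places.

μ = 150.643, σ = 66.647

For Normal(μ,σ), the p-quantile is μ + z_p·σ. Here z_{0.08} = -1.405, z_{0.91} = 1.341.
So 57 = μ − 1.405σ and 240 = μ + 1.341σ.
Subtracting: σ = (240 − 57)/(1.341 − (-1.405)) = 66.647.
Then μ = 57 − (-1.405)·66.647 = 150.643.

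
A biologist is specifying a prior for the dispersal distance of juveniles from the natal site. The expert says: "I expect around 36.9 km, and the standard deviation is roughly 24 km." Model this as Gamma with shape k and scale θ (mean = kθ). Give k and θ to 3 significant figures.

For Gamma(k, scale θ): mean = kθ, variance = kθ², so CV = 1/√k.
CV = SD/mean = 24/36.9 = 0.6504, hence k = 1/CV² = 2.36.
Then θ = mean/k = 36.9/2.36 = 15.6.

k ≈ 2.36, θ ≈ 15.6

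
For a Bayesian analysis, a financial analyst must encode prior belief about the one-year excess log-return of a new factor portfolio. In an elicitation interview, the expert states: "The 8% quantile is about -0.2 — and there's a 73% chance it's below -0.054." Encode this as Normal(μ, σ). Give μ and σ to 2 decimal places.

μ = -0.10, σ = 0.07

The p-quantile of Normal(μ,σ) is μ + z_p·σ, with z_{0.08} = -1.405 and z_{0.73} = 0.6128.
Eliminate σ: μ = (z₂·x₁ − z₁·x₂)/(z₂ − z₁) = (0.6128·-0.2 − (-1.405)·-0.054)/2.018 = -0.10.
Then σ = (x₂ − x₁)/(z₂ − z₁) = (-0.054 − -0.2)/2.018 = 0.07.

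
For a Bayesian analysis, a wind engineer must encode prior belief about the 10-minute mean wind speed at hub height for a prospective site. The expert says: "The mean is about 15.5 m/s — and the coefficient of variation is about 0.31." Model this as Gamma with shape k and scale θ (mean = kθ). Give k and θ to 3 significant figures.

For Gamma(k, scale θ): mean = kθ, variance = kθ², so CV = 1/√k.
CV = 0.31, hence k = 1/CV² = 10.4.
Then θ = mean/k = 15.5/10.4 = 1.49.

k ≈ 10.4, θ ≈ 1.49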